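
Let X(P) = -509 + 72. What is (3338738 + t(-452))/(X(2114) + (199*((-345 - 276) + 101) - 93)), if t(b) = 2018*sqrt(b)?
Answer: -1669369/52005 - 2018*I*sqrt(113)/52005 ≈ -32.1 - 0.41249*I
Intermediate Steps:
X(P) = -437
(3338738 + t(-452))/(X(2114) + (199*((-345 - 276) + 101) - 93)) = (3338738 + 2018*sqrt(-452))/(-437 + (199*((-345 - 276) + 101) - 93)) = (3338738 + 2018*(2*I*sqrt(113)))/(-437 + (199*(-621 + 101) - 93)) = (3338738 + 4036*I*sqrt(113))/(-437 + (199*(-520) - 93)) = (3338738 + 4036*I*sqrt(113))/(-437 + (-103480 - 93)) = (3338738 + 4036*I*sqrt(113))/(-437 - 103573) = (3338738 + 4036*I*sqrt(113))/(-104010) = (3338738 + 4036*I*sqrt(113))*(-1/104010) = -1669369/52005 - 2018*I*sqrt(113)/52005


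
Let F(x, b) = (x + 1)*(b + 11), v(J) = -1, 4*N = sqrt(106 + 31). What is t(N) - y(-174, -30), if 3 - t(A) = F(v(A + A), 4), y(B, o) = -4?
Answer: 7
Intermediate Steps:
N = sqrt(137)/4 (N = sqrt(106 + 31)/4 = sqrt(137)/4 ≈ 2.9262)
F(x, b) = (1 + x)*(11 + b)
t(A) = 3 (t(A) = 3 - (11 + 4 + 11*(-1) + 4*(-1)) = 3 - (11 + 4 - 11 - 4) = 3 - 1*0 = 3 + 0 = 3)
t(N) - y(-174, -30) = 3 - 1*(-4) = 3 + 4 = 7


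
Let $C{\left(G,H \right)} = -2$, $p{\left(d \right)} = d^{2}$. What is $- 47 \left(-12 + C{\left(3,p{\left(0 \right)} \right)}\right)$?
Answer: $658$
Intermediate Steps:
$- 47 \left(-12 + C{\left(3,p{\left(0 \right)} \right)}\right) = - 47 \left(-12 - 2\right) = \left(-47\right) \left(-14\right) = 658$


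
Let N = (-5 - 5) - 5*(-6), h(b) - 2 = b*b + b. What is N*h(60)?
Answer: 73240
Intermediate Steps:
h(b) = 2 + b + b**2 (h(b) = 2 + (b*b + b) = 2 + (b**2 + b) = 2 + (b + b**2) = 2 + b + b**2)
N = 20 (N = -10 + 30 = 20)
N*h(60) = 20*(2 + 60 + 60**2) = 20*(2 + 60 + 3600) = 20*3662 = 73240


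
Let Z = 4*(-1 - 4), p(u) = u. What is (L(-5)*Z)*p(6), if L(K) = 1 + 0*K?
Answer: -120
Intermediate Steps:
L(K) = 1 (L(K) = 1 + 0 = 1)
Z = -20 (Z = 4*(-5) = -20)
(L(-5)*Z)*p(6) = (1*(-20))*6 = -20*6 = -120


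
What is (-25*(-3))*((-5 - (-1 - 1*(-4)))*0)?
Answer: 0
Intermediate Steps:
(-25*(-3))*((-5 - (-1 - 1*(-4)))*0) = 75*((-5 - (-1 + 4))*0) = 75*((-5 - 1*3)*0) = 75*((-5 - 3)*0) = 75*(-8*0) = 75*0 = 0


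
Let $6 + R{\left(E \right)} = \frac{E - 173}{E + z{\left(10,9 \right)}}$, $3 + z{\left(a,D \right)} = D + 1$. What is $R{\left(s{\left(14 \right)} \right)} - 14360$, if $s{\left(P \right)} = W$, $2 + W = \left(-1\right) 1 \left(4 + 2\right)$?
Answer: $-14185$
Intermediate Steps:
$W = -8$ ($W = -2 + \left(-1\right) 1 \left(4 + 2\right) = -2 - 6 = -8$)
$z{\left(a,D \right)} = -2 + D$ ($z{\left(a,D \right)} = -3 + \left(D + 1\right) = -3 + \left(1 + D\right) = -2 + D$)
$s{\left(P \right)} = -8$
$R{\left(E \right)} = -6 + \frac{-173 + E}{7 + E}$ ($R{\left(E \right)} = -6 + \frac{E - 173}{E + \left(-2 + 9\right)} = -6 + \frac{-173 + E}{E + 7} = -6 + \frac{-173 + E}{7 + E}$)
$R{\left(s{\left(14 \right)} \right)} - 14360 = \frac{5 \left(-43 - -8\right)}{7 - 8} - 14360 = \frac{5 \left(-43 + 8\right)}{-1} - 14360 = 5 \left(-1\right) \left(-35\right) - 14360 = 175 - 14360 = -14185$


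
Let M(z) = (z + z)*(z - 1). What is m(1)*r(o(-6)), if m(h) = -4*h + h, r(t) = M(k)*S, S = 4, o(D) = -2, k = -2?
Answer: -144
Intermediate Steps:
M(z) = 2*z*(-1 + z) (M(z) = (2*z)*(-1 + z) = 2*z*(-1 + z))
r(t) = 48 (r(t) = (2*(-2)*(-1 - 2))*4 = (2*(-2)*(-3))*4 = 12*4 = 48)
m(h) = -3*h
m(1)*r(o(-6)) = -3*1*48 = -3*48 = -144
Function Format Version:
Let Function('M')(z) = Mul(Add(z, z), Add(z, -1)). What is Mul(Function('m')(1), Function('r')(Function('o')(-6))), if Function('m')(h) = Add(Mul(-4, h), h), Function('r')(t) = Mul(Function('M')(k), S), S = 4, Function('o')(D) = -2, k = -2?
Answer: -144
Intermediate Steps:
Function('M')(z) = Mul(2, z, Add(-1, z)) (Function('M')(z) = Mul(Mul(2, z), Add(-1, z)) = Mul(2, z, Add(-1, z)))
Function('r')(t) = 48 (Function('r')(t) = Mul(Mul(2, -2, Add(-1, -2)), 4) = Mul(Mul(2, -2, -3), 4) = Mul(12, 4) = 48)
Function('m')(h) = Mul(-3, h)
Mul(Function('m')(1), Function('r')(Function('o')(-6))) = Mul(Mul(-3, 1), 48) = Mul(-3, 48) = -144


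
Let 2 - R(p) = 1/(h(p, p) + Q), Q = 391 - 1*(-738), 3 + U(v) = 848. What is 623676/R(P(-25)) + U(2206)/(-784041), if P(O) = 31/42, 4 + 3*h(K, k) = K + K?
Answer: 34754301343823159/111400465485 ≈ 3.1198e+5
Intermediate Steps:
U(v) = 845 (U(v) = -3 + 848 = 845)
h(K, k) = -4/3 + 2*K/3 (h(K, k) = -4/3 + (K + K)/3 = -4/3 + (2*K)/3 = -4/3 + 2*K/3)
P(O) = 31/42 (P(O) = 31*(1/42) = 31/42)
Q = 1129 (Q = 391 + 738 = 1129)
R(p) = 2 - 1/(3383/3 + 2*p/3) (R(p) = 2 - 1/((-4/3 + 2*p/3) + 1129) = 2 - 1/(3383/3 + 2*p/3))
623676/R(P(-25)) + U(2206)/(-784041) = 623676/(((6763 + 4*(31/42))/(3383 + 2*(31/42)))) + 845/(-784041) = 623676/(((6763 + 62/21)/(3383 + 31/21))) + 845*(-1/784041) = 623676/(((142085/21)/(71074/21))) - 845/784041 = 623676/(((21/71074)*(142085/21))) - 845/784041 = 623676/(142085/71074) - 845/784041 = 623676*(71074/142085) - 845/784041 = 44327148024/142085 - 845/784041 = 34754301343823159/111400465485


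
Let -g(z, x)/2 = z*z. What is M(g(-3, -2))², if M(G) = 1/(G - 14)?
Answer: 1/1024 ≈ 0.00097656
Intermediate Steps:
g(z, x) = -2*z² (g(z, x) = -2*z*z = -2*z²)
M(G) = 1/(-14 + G)
M(g(-3, -2))² = (1/(-14 - 2*(-3)²))² = (1/(-14 - 2*9))² = (1/(-14 - 18))² = (1/(-32))² = (-1/32)² = 1/1024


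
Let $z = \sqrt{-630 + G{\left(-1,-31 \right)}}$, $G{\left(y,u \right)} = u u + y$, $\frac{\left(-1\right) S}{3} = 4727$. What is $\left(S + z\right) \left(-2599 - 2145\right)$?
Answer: $67274664 - 4744 \sqrt{330} \approx 6.7188 \cdot 10^{7}$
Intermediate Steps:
$S = -14181$ ($S = \left(-3\right) 4727 = -14181$)
$G{\left(y,u \right)} = y + u^{2}$ ($G{\left(y,u \right)} = u^{2} + y = y + u^{2}$)
$z = \sqrt{330}$ ($z = \sqrt{-630 - \left(1 - \left(-31\right)^{2}\right)} = \sqrt{-630 + \left(-1 + 961\right)} = \sqrt{-630 + 960} = \sqrt{330} \approx 18.166$)
$\left(S + z\right) \left(-2599 - 2145\right) = \left(-14181 + \sqrt{330}\right) \left(-2599 - 2145\right) = \left(-14181 + \sqrt{330}\right) \left(-4744\right) = 67274664 - 4744 \sqrt{330}$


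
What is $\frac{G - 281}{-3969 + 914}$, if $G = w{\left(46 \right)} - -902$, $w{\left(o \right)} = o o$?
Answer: $- \frac{2737}{3055} \approx -0.89591$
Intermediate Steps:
$w{\left(o \right)} = o^{2}$
$G = 3018$ ($G = 46^{2} - -902 = 2116 + 902 = 3018$)
$\frac{G - 281}{-3969 + 914} = \frac{3018 - 281}{-3969 + 914} = \frac{2737}{-3055} = 2737 \left(- \frac{1}{3055}\right) = - \frac{2737}{3055}$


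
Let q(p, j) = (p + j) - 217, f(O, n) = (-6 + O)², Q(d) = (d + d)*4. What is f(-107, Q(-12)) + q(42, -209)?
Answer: 12385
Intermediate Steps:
Q(d) = 8*d (Q(d) = (2*d)*4 = 8*d)
q(p, j) = -217 + j + p (q(p, j) = (j + p) - 217 = -217 + j + p)
f(-107, Q(-12)) + q(42, -209) = (-6 - 107)² + (-217 - 209 + 42) = (-113)² - 384 = 12769 - 384 = 12385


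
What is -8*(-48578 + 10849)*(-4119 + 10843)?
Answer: 2029518368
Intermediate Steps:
-8*(-48578 + 10849)*(-4119 + 10843) = -(-301832)*6724 = -8*(-253689796) = 2029518368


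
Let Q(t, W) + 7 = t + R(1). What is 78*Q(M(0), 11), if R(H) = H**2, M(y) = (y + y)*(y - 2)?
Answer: -468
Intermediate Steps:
M(y) = 2*y*(-2 + y) (M(y) = (2*y)*(-2 + y) = 2*y*(-2 + y))
Q(t, W) = -6 + t (Q(t, W) = -7 + (t + 1**2) = -7 + (t + 1) = -7 + (1 + t) = -6 + t)
78*Q(M(0), 11) = 78*(-6 + 2*0*(-2 + 0)) = 78*(-6 + 2*0*(-2)) = 78*(-6 + 0) = 78*(-6) = -468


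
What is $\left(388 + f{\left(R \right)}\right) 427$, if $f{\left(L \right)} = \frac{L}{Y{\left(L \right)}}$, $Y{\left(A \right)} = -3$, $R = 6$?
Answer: $164822$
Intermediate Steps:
$f{\left(L \right)} = - \frac{L}{3}$ ($f{\left(L \right)} = \frac{L}{-3} = L \left(- \frac{1}{3}\right) = - \frac{L}{3}$)
$\left(388 + f{\left(R \right)}\right) 427 = \left(388 - 2\right) 427 = 386 \cdot 427 = 164822$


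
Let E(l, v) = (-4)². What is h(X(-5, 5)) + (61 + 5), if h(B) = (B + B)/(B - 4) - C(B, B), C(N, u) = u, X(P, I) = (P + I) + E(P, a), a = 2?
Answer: 158/3 ≈ 52.667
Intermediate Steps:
E(l, v) = 16
X(P, I) = 16 + I + P (X(P, I) = (P + I) + 16 = (I + P) + 16 = 16 + I + P)
h(B) = -B + 2*B/(-4 + B) (h(B) = (B + B)/(B - 4) - B = (2*B)/(-4 + B) - B = 2*B/(-4 + B) - B = -B + 2*B/(-4 + B))
h(X(-5, 5)) + (61 + 5) = (16 + 5 - 5)*(6 - (16 + 5 - 5))/(-4 + (16 + 5 - 5)) + (61 + 5) = 16*(6 - 1*16)/(-4 + 16) + 66 = 16*(6 - 16)/12 + 66 = 16*(1/12)*(-10) + 66 = -40/3 + 66 = 158/3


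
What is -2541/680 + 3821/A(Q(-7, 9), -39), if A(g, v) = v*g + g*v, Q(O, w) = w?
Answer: -2191031/238680 ≈ -9.1798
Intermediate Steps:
A(g, v) = 2*g*v (A(g, v) = g*v + g*v = 2*g*v)
-2541/680 + 3821/A(Q(-7, 9), -39) = -2541/680 + 3821/((2*9*(-39))) = -2541*1/680 + 3821/(-702) = -2541/680 + 3821*(-1/702) = -2541/680 - 3821/702 = -2191031/238680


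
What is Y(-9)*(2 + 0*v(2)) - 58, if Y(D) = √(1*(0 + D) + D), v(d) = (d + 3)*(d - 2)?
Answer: -58 + 6*I*√2 ≈ -58.0 + 8.4853*I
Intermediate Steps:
v(d) = (-2 + d)*(3 + d) (v(d) = (3 + d)*(-2 + d) = (-2 + d)*(3 + d))
Y(D) = √2*√D (Y(D) = √(1*D + D) = √(D + D) = √(2*D) = √2*√D)
Y(-9)*(2 + 0*v(2)) - 58 = (√2*√(-9))*(2 + 0*(-6 + 2 + 2²)) - 58 = (√2*(3*I))*(2 + 0*(-6 + 2 + 4)) - 58 = (3*I*√2)*(2 + 0*0) - 58 = (3*I*√2)*(2 + 0) - 58 = (3*I*√2)*2 - 58 = 6*I*√2 - 58 = -58 + 6*I*√2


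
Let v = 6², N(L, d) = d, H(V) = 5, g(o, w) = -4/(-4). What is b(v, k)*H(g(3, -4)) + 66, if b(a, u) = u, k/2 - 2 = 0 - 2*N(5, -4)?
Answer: 166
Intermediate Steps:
g(o, w) = 1 (g(o, w) = -4*(-¼) = 1)
k = 20 (k = 4 + 2*(0 - 2*(-4)) = 4 + 2*(0 + 8) = 4 + 2*8 = 4 + 16 = 20)
v = 36
b(v, k)*H(g(3, -4)) + 66 = 20*5 + 66 = 100 + 66 = 166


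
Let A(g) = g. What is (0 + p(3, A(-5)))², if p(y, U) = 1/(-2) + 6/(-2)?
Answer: 49/4 ≈ 12.250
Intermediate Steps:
p(y, U) = -7/2 (p(y, U) = 1*(-½) + 6*(-½) = -½ - 3 = -7/2)
(0 + p(3, A(-5)))² = (0 - 7/2)² = (-7/2)² = 49/4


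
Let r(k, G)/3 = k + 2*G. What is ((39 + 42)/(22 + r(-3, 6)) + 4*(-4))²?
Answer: 494209/2401 ≈ 205.83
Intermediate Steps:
r(k, G) = 3*k + 6*G (r(k, G) = 3*(k + 2*G) = 3*k + 6*G)
((39 + 42)/(22 + r(-3, 6)) + 4*(-4))² = ((39 + 42)/(22 + (3*(-3) + 6*6)) + 4*(-4))² = (81/(22 + (-9 + 36)) - 16)² = (81/(22 + 27) - 16)² = (81/49 - 16)² = (-703/49)² = 494209/2401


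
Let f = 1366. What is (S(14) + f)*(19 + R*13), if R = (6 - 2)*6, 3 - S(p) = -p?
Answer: 457773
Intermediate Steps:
S(p) = 3 + p (S(p) = 3 - (-1)*p = 3 + p)
R = 24 (R = 4*6 = 24)
(S(14) + f)*(19 + R*13) = ((3 + 14) + 1366)*(19 + 24*13) = (17 + 1366)*(19 + 312) = 1383*331 = 457773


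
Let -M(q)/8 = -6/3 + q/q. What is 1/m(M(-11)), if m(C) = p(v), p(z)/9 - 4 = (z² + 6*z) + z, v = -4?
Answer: -1/72 ≈ -0.013889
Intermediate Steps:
p(z) = 36 + 9*z² + 63*z (p(z) = 36 + 9*((z² + 6*z) + z) = 36 + 9*(z² + 7*z) = 36 + (9*z² + 63*z) = 36 + 9*z² + 63*z)
M(q) = 8 (M(q) = -8*(-6/3 + q/q) = -8*(-6*⅓ + 1) = -8*(-2 + 1) = -8*(-1) = 8)
m(C) = -72 (m(C) = 36 + 9*(-4)² + 63*(-4) = 36 + 9*16 - 252 = 36 + 144 - 252 = -72)
1/m(M(-11)) = 1/(-72) = -1/72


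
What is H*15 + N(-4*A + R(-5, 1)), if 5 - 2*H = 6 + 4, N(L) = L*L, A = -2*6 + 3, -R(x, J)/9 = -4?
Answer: 10293/2 ≈ 5146.5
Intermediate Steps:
R(x, J) = 36 (R(x, J) = -9*(-4) = 36)
A = -9 (A = -12 + 3 = -9)
N(L) = L²
H = -5/2 (H = 5/2 - (6 + 4)/2 = 5/2 - ½*10 = 5/2 - 5 = -5/2 ≈ -2.5000)
H*15 + N(-4*A + R(-5, 1)) = -5/2*15 + (-4*(-9) + 36)² = -75/2 + (36 + 36)² = -75/2 + 72² = -75/2 + 5184 = 10293/2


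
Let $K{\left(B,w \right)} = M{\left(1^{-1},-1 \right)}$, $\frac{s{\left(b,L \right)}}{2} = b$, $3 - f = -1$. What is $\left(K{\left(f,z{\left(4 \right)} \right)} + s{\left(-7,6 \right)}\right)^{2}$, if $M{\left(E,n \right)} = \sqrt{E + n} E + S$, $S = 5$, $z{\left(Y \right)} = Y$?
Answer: $81$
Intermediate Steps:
$f = 4$ ($f = 3 - -1 = 3 + 1 = 4$)
$s{\left(b,L \right)} = 2 b$
$M{\left(E,n \right)} = 5 + E \sqrt{E + n}$ ($M{\left(E,n \right)} = \sqrt{E + n} E + 5 = E \sqrt{E + n} + 5 = 5 + E \sqrt{E + n}$)
$K{\left(B,w \right)} = 5$ ($K{\left(B,w \right)} = 5 + \frac{\sqrt{1^{-1} - 1}}{1} = 5 + 1 \sqrt{1 - 1} = 5 + 1 \sqrt{0} = 5 + 1 \cdot 0 = 5 + 0 = 5$)
$\left(K{\left(f,z{\left(4 \right)} \right)} + s{\left(-7,6 \right)}\right)^{2} = \left(5 + 2 \left(-7\right)\right)^{2} = \left(5 - 14\right)^{2} = \left(-9\right)^{2} = 81$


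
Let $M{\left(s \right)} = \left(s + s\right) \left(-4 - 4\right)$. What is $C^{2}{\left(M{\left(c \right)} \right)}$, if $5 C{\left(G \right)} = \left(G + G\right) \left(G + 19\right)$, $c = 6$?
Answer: $\frac{218566656}{25} \approx 8.7427 \cdot 10^{6}$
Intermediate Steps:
$M{\left(s \right)} = - 16 s$ ($M{\left(s \right)} = 2 s \left(-8\right) = - 16 s$)
$C{\left(G \right)} = \frac{2 G \left(19 + G\right)}{5}$ ($C{\left(G \right)} = \frac{\left(G + G\right) \left(G + 19\right)}{5} = \frac{2 G \left(19 + G\right)}{5}$)
$C^{2}{\left(M{\left(c \right)} \right)} = \left(\frac{2 \left(\left(-16\right) 6\right) \left(19 - 96\right)}{5}\right)^{2} = \left(\frac{2}{5} \left(-96\right) \left(19 - 96\right)\right)^{2} = \left(\frac{2}{5} \left(-96\right) \left(-77\right)\right)^{2} = \left(\frac{14784}{5}\right)^{2} = \frac{218566656}{25}$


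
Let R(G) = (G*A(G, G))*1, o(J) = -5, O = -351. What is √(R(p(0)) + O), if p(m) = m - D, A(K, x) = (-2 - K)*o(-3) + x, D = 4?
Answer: I*√295 ≈ 17.176*I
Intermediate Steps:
A(K, x) = 10 + x + 5*K (A(K, x) = (-2 - K)*(-5) + x = (10 + 5*K) + x = 10 + x + 5*K)
p(m) = -4 + m (p(m) = m - 1*4 = m - 4 = -4 + m)
R(G) = G*(10 + 6*G) (R(G) = (G*(10 + G + 5*G))*1 = (G*(10 + 6*G))*1 = G*(10 + 6*G))
√(R(p(0)) + O) = √(2*(-4 + 0)*(5 + 3*(-4 + 0)) - 351) = √(2*(-4)*(5 + 3*(-4)) - 351) = √(2*(-4)*(5 - 12) - 351) = √(2*(-4)*(-7) - 351) = √(56 - 351) = √(-295) = I*√295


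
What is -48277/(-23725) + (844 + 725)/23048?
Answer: 1149912821/546813800 ≈ 2.1029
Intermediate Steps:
-48277/(-23725) + (844 + 725)/23048 = -48277*(-1/23725) + 1569*(1/23048) = 48277/23725 + 1569/23048 = 1149912821/546813800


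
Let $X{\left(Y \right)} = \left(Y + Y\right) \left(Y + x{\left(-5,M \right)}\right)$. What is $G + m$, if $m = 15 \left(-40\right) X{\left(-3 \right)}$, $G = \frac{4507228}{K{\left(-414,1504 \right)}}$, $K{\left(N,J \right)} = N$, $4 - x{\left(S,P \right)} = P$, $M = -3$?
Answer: $\frac{727186}{207} \approx 3513.0$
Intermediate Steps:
$x{\left(S,P \right)} = 4 - P$
$G = - \frac{2253614}{207}$ ($G = \frac{4507228}{-414} = 4507228 \left(- \frac{1}{414}\right) = - \frac{2253614}{207} \approx -10887.0$)
$X{\left(Y \right)} = 2 Y \left(7 + Y\right)$ ($X{\left(Y \right)} = \left(Y + Y\right) \left(Y + \left(4 - -3\right)\right) = 2 Y \left(Y + \left(4 + 3\right)\right) = 2 Y \left(Y + 7\right) = 2 Y \left(7 + Y\right)$)
$m = 14400$ ($m = 15 \left(-40\right) 2 \left(-3\right) \left(7 - 3\right) = - 600 \cdot 2 \left(-3\right) 4 = \left(-600\right) \left(-24\right) = 14400$)
$G + m = - \frac{2253614}{207} + 14400 = \frac{727186}{207}$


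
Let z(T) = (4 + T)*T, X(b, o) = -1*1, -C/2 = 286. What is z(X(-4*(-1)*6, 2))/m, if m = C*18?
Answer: 1/3432 ≈ 0.00029138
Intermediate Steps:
C = -572 (C = -2*286 = -572)
X(b, o) = -1
m = -10296 (m = -572*18 = -10296)
z(T) = T*(4 + T)
z(X(-4*(-1)*6, 2))/m = -(4 - 1)/(-10296) = -1*3*(-1/10296) = -3*(-1/10296) = 1/3432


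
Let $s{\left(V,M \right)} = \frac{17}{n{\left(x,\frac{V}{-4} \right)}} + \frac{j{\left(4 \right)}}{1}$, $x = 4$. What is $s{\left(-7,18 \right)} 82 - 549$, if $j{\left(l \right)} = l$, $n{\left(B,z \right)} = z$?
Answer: $\frac{4029}{7} \approx 575.57$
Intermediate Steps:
$s{\left(V,M \right)} = 4 - \frac{68}{V}$ ($s{\left(V,M \right)} = \frac{17}{V \frac{1}{-4}} + \frac{4}{1} = \frac{17}{V \left(- \frac{1}{4}\right)} + 4 \cdot 1 = \frac{17}{\left(- \frac{1}{4}\right) V} + 4 = 17 \left(- \frac{4}{V}\right) + 4 = - \frac{68}{V} + 4 = 4 - \frac{68}{V}$)
$s{\left(-7,18 \right)} 82 - 549 = \left(4 - \frac{68}{-7}\right) 82 - 549 = \left(4 - - \frac{68}{7}\right) 82 - 549 = \left(4 + \frac{68}{7}\right) 82 - 549 = \frac{96}{7} \cdot 82 - 549 = \frac{7872}{7} - 549 = \frac{4029}{7}$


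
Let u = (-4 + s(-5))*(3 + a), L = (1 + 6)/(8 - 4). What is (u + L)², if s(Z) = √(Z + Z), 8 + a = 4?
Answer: 369/16 - 23*I*√10/2 ≈ 23.063 - 36.366*I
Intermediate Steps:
a = -4 (a = -8 + 4 = -4)
s(Z) = √2*√Z (s(Z) = √(2*Z) = √2*√Z)
L = 7/4 ≈ 1.7500
u = 4 - I*√10 (u = (-4 + √2*√(-5))*(3 - 4) = (-4 + √2*(I*√5))*(-1) = (-4 + I*√10)*(-1) = 4 - I*√10 ≈ 4.0 - 3.1623*I)
(u + L)² = ((4 - I*√10) + 7/4)² = (23/4 - I*√10)²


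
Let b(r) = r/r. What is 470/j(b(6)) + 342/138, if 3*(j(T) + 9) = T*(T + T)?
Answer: -6201/115 ≈ -53.922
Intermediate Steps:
b(r) = 1
j(T) = -9 + 2*T²/3 (j(T) = -9 + (T*(T + T))/3 = -9 + (T*(2*T))/3 = -9 + (2*T²)/3 = -9 + 2*T²/3)
470/j(b(6)) + 342/138 = 470/(-9 + (⅔)*1²) + 342/138 = 470/(-9 + (⅔)*1) + 342*(1/138) = 470/(-9 + ⅔) + 57/23 = 470/(-25/3) + 57/23 = 470*(-3/25) + 57/23 = -282/5 + 57/23 = -6201/115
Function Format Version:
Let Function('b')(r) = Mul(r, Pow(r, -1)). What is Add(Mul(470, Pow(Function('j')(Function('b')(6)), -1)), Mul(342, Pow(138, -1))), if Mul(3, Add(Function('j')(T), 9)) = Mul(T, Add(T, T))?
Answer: Rational(-6201, 115) ≈ -53.922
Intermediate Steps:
Function('b')(r) = 1
Function('j')(T) = Add(-9, Mul(Rational(2, 3), Pow(T, 2))) (Function('j')(T) = Add(-9, Mul(Rational(1, 3), Mul(T, Add(T, T)))) = Add(-9, Mul(Rational(1, 3), Mul(T, Mul(2, T)))) = Add(-9, Mul(Rational(1, 3), Mul(2, Pow(T, 2)))) = Add(-9, Mul(Rational(2, 3), Pow(T, 2))))
Add(Mul(470, Pow(Function('j')(Function('b')(6)), -1)), Mul(342, Pow(138, -1))) = Add(Mul(470, Pow(Add(-9, Mul(Rational(2, 3), Pow(1, 2))), -1)), Mul(342, Pow(138, -1))) = Add(Mul(470, Pow(Add(-9, Mul(Rational(2, 3), 1)), -1)), Mul(342, Rational(1, 138))) = Add(Mul(470, Pow(Add(-9, Rational(2, 3)), -1)), Rational(57, 23)) = Add(Mul(470, Pow(Rational(-25, 3), -1)), Rational(57, 23)) = Add(Mul(470, Rational(-3, 25)), Rational(57, 23)) = Add(Rational(-282, 5), Rational(57, 23)) = Rational(-6201, 115)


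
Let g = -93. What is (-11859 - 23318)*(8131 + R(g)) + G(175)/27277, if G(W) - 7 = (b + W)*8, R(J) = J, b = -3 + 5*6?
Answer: -7712646105479/27277 ≈ -2.8275e+8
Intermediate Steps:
b = 27 (b = -3 + 30 = 27)
G(W) = 223 + 8*W (G(W) = 7 + (27 + W)*8 = 7 + (216 + 8*W) = 223 + 8*W)
(-11859 - 23318)*(8131 + R(g)) + G(175)/27277 = (-11859 - 23318)*(8131 - 93) + (223 + 8*175)/27277 = -35177*8038 + (223 + 1400)*(1/27277) = -282752726 + 1623*(1/27277) = -282752726 + 1623/27277 = -7712646105479/27277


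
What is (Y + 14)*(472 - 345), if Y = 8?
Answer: 2794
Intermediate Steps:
(Y + 14)*(472 - 345) = (8 + 14)*(472 - 345) = 22*127 = 2794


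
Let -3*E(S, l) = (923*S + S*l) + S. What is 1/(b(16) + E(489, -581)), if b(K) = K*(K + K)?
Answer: -1/55397 ≈ -1.8052e-5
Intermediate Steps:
b(K) = 2*K**2 (b(K) = K*(2*K) = 2*K**2)
E(S, l) = -308*S - S*l/3 (E(S, l) = -((923*S + S*l) + S)/3 = -(924*S + S*l)/3 = -308*S - S*l/3)
1/(b(16) + E(489, -581)) = 1/(2*16**2 - 1/3*489*(924 - 581)) = 1/(2*256 - 1/3*489*343) = 1/(512 - 55909) = 1/(-55397) = -1/55397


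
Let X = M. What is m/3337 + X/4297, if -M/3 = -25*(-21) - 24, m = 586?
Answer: -2497469/14339089 ≈ -0.17417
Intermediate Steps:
M = -1503 (M = -3*(-25*(-21) - 24) = -3*(525 - 24) = -3*501 = -1503)
X = -1503
m/3337 + X/4297 = 586/3337 - 1503/4297 = -2497469/14339089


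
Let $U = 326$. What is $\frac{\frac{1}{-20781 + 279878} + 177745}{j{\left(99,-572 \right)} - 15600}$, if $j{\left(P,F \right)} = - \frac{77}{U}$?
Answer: $- \frac{15013341982716}{1317683653669} \approx -11.394$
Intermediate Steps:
$j{\left(P,F \right)} = - \frac{77}{326}$
$\frac{\frac{1}{-20781 + 279878} + 177745}{j{\left(99,-572 \right)} - 15600} = \frac{\frac{1}{-20781 + 279878} + 177745}{- \frac{77}{326} - 15600} = \frac{\frac{1}{259097} + 177745}{- \frac{5085677}{326}} = \left(\frac{1}{259097} + 177745\right) \left(- \frac{326}{5085677}\right) = \frac{46053196266}{259097} \left(- \frac{326}{5085677}\right) = - \frac{15013341982716}{1317683653669}$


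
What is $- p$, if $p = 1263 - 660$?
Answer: $-603$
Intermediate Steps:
$p = 603$ ($p = 1263 - 660 = 603$)
$- p = \left(-1\right) 603 = -603$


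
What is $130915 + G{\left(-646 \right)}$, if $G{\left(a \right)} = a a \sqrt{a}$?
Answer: $130915 + 417316 i \sqrt{646} \approx 1.3092 \cdot 10^{5} + 1.0607 \cdot 10^{7} i$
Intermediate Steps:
$G{\left(a \right)} = a^{\frac{5}{2}}$ ($G{\left(a \right)} = a^{2} \sqrt{a} = a^{\frac{5}{2}}$)
$130915 + G{\left(-646 \right)} = 130915 + \left(-646\right)^{\frac{5}{2}} = 130915 + 417316 i \sqrt{646}$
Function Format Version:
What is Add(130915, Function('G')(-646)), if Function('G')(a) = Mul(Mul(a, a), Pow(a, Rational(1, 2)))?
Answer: Add(130915, Mul(417316, I, Pow(646, Rational(1, 2)))) ≈ Add(1.3092e+5, Mul(1.0607e+7, I))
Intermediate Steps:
Function('G')(a) = Pow(a, Rational(5, 2)) (Function('G')(a) = Mul(Pow(a, 2), Pow(a, Rational(1, 2))) = Pow(a, Rational(5, 2)))
Add(130915, Function('G')(-646)) = Add(130915, Pow(-646, Rational(5, 2))) = Add(130915, Mul(417316, I, Pow(646, Rational(1, 2))))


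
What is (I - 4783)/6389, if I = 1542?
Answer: -3241/6389 ≈ -0.50728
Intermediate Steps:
(I - 4783)/6389 = (1542 - 4783)/6389 = -3241*1/6389 = -3241/6389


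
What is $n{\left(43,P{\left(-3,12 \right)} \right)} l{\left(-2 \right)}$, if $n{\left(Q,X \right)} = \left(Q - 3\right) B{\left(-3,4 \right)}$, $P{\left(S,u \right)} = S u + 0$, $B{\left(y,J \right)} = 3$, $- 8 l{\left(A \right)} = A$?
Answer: $30$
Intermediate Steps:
$l{\left(A \right)} = - \frac{A}{8}$
$P{\left(S,u \right)} = S u$
$n{\left(Q,X \right)} = -9 + 3 Q$ ($n{\left(Q,X \right)} = \left(Q - 3\right) 3 = \left(-3 + Q\right) 3 = -9 + 3 Q$)
$n{\left(43,P{\left(-3,12 \right)} \right)} l{\left(-2 \right)} = \left(-9 + 3 \cdot 43\right) \left(\left(- \frac{1}{8}\right) \left(-2\right)\right) = \left(-9 + 129\right) \frac{1}{4} = 120 \cdot \frac{1}{4} = 30$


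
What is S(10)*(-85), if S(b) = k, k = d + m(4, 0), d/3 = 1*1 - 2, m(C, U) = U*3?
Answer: 255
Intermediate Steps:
m(C, U) = 3*U
d = -3 (d = 3*(1*1 - 2) = 3*(1 - 2) = 3*(-1) = -3)
k = -3 (k = -3 + 3*0 = -3 + 0 = -3)
S(b) = -3
S(10)*(-85) = -3*(-85) = 255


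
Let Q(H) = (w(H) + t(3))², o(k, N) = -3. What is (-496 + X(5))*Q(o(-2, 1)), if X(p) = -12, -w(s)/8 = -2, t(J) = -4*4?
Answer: 0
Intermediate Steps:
t(J) = -16
w(s) = 16 (w(s) = -8*(-2) = 16)
Q(H) = 0 (Q(H) = (16 - 16)² = 0² = 0)
(-496 + X(5))*Q(o(-2, 1)) = (-496 - 12)*0 = -508*0 = 0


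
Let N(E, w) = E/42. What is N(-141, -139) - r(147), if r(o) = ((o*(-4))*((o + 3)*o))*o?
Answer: 26682793153/14 ≈ 1.9059e+9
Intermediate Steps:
N(E, w) = E/42 (N(E, w) = E*(1/42) = E/42)
r(o) = -4*o³*(3 + o) (r(o) = ((-4*o)*((3 + o)*o))*o = ((-4*o)*(o*(3 + o)))*o = (-4*o²*(3 + o))*o = -4*o³*(3 + o))
N(-141, -139) - r(147) = (1/42)*(-141) - 4*147³*(-3 - 1*147) = -47/14 - 4*3176523*(-3 - 147) = -47/14 - 4*3176523*(-150) = -47/14 - 1*(-1905913800) = -47/14 + 1905913800 = 26682793153/14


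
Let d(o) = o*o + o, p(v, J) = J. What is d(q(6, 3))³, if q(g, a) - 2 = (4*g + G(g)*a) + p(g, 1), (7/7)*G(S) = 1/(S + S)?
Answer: 1868593459013/4096 ≈ 4.5620e+8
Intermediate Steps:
G(S) = 1/(2*S) (G(S) = 1/(S + S) = 1/(2*S))
q(g, a) = 3 + 4*g + a/(2*g) (q(g, a) = 2 + ((4*g + (1/(2*g))*a) + 1) = 2 + ((4*g + a/(2*g)) + 1) = 2 + (1 + 4*g + a/(2*g)) = 3 + 4*g + a/(2*g))
d(o) = o + o² (d(o) = o² + o = o + o²)
d(q(6, 3))³ = ((3 + 4*6 + (½)*3/6)*(1 + (3 + 4*6 + (½)*3/6)))³ = ((3 + 24 + (½)*3*(⅙))*(1 + (3 + 24 + (½)*3*(⅙))))³ = ((3 + 24 + ¼)*(1 + (3 + 24 + ¼)))³ = (109*(1 + 109/4)/4)³ = ((109/4)*(113/4))³ = (12317/16)³ = 1868593459013/4096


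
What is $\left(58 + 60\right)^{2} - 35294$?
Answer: $-21370$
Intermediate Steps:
$\left(58 + 60\right)^{2} - 35294 = 118^{2} - 35294 = 13924 - 35294 = -21370$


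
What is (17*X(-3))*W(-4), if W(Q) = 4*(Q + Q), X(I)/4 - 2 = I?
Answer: 2176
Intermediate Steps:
X(I) = 8 + 4*I
W(Q) = 8*Q (W(Q) = 4*(2*Q) = 8*Q)
(17*X(-3))*W(-4) = (17*(8 + 4*(-3)))*(8*(-4)) = (17*(8 - 12))*(-32) = (17*(-4))*(-32) = -68*(-32) = 2176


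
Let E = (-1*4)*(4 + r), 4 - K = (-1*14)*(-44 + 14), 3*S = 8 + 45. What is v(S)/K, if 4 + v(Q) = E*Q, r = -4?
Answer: 1/104 ≈ 0.0096154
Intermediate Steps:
S = 53/3 (S = (8 + 45)/3 = (1/3)*53 = 53/3 ≈ 17.667)
K = -416 (K = 4 - (-1*14)*(-44 + 14) = 4 - (-14)*(-30) = 4 - 1*420 = 4 - 420 = -416)
E = 0 (E = (-1*4)*(4 - 4) = -4*0 = 0)
v(Q) = -4 (v(Q) = -4 + 0*Q = -4 + 0 = -4)
v(S)/K = -4/(-416) = -4*(-1/416) = 1/104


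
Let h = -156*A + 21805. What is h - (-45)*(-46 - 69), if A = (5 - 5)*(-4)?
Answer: 16630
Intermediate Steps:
A = 0 (A = 0*(-4) = 0)
h = 21805 (h = -156*0 + 21805 = 0 + 21805 = 21805)
h - (-45)*(-46 - 69) = 21805 - (-45)*(-46 - 69) = 21805 - (-45)*(-115) = 21805 - 1*5175 = 21805 - 5175 = 16630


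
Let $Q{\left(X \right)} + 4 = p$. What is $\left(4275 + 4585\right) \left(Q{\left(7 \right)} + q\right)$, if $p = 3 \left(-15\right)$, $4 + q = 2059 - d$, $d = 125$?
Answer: $16665660$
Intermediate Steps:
$q = 1930$ ($q = -4 + \left(2059 - 125\right) = -4 + 1934 = 1930$)
$p = -45$
$Q{\left(X \right)} = -49$ ($Q{\left(X \right)} = -4 - 45 = -49$)
$\left(4275 + 4585\right) \left(Q{\left(7 \right)} + q\right) = \left(4275 + 4585\right) \left(-49 + 1930\right) = 8860 \cdot 1881 = 16665660$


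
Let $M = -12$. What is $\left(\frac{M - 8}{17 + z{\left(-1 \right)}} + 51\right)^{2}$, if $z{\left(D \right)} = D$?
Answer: $\frac{39601}{16} \approx 2475.1$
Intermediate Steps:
$\left(\frac{M - 8}{17 + z{\left(-1 \right)}} + 51\right)^{2} = \left(\frac{-12 - 8}{17 - 1} + 51\right)^{2} = \left(- \frac{20}{16} + 51\right)^{2} = \left(\left(-20\right) \frac{1}{16} + 51\right)^{2} = \left(- \frac{5}{4} + 51\right)^{2} = \left(\frac{199}{4}\right)^{2} = \frac{39601}{16}$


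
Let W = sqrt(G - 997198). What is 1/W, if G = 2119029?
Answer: sqrt(1121831)/1121831 ≈ 0.00094414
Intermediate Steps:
W = sqrt(1121831) (W = sqrt(2119029 - 997198) = sqrt(1121831) ≈ 1059.2)
1/W = 1/(sqrt(1121831)) = sqrt(1121831)/1121831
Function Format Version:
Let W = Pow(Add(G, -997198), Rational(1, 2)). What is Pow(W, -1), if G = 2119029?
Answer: Mul(Rational(1, 1121831), Pow(1121831, Rational(1, 2))) ≈ 0.00094414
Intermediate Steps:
W = Pow(1121831, Rational(1, 2)) (W = Pow(Add(2119029, -997198), Rational(1, 2)) = Pow(1121831, Rational(1, 2)) ≈ 1059.2)
Pow(W, -1) = Pow(Pow(1121831, Rational(1, 2)), -1) = Mul(Rational(1, 1121831), Pow(1121831, Rational(1, 2)))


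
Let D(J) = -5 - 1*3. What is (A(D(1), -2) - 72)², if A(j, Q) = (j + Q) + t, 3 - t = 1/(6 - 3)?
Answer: 56644/9 ≈ 6293.8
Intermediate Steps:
D(J) = -8 (D(J) = -5 - 3 = -8)
t = 8/3 (t = 3 - 1/(6 - 3) = 3 - 1/3 = 3 - 1*⅓ = 3 - ⅓ = 8/3 ≈ 2.6667)
A(j, Q) = 8/3 + Q + j (A(j, Q) = (j + Q) + 8/3 = (Q + j) + 8/3 = 8/3 + Q + j)
(A(D(1), -2) - 72)² = ((8/3 - 2 - 8) - 72)² = (-22/3 - 72)² = (-238/3)² = 56644/9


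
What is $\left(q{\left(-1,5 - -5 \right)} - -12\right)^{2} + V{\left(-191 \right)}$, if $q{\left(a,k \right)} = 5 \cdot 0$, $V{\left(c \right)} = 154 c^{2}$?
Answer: $5618218$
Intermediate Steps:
$q{\left(a,k \right)} = 0$
$\left(q{\left(-1,5 - -5 \right)} - -12\right)^{2} + V{\left(-191 \right)} = \left(0 - -12\right)^{2} + 154 \left(-191\right)^{2} = \left(0 + 12\right)^{2} + 154 \cdot 36481 = 12^{2} + 5618074 = 144 + 5618074 = 5618218$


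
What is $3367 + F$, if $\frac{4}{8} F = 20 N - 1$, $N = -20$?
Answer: $2565$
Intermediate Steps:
$F = -802$ ($F = 2 \left(20 \left(-20\right) - 1\right) = 2 \left(-400 - 1\right) = 2 \left(-401\right) = -802$)
$3367 + F = 3367 - 802 = 2565$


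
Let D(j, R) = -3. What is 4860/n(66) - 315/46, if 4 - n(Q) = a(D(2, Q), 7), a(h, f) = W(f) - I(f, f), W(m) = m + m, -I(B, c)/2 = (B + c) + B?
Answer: -59985/598 ≈ -100.31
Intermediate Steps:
I(B, c) = -4*B - 2*c (I(B, c) = -2*((B + c) + B) = -2*(c + 2*B) = -4*B - 2*c)
W(m) = 2*m
a(h, f) = 8*f (a(h, f) = 2*f - (-4*f - 2*f) = 2*f - (-6)*f = 2*f + 6*f = 8*f)
n(Q) = -52 (n(Q) = 4 - 8*7 = 4 - 1*56 = 4 - 56 = -52)
4860/n(66) - 315/46 = 4860/(-52) - 315/46 = 4860*(-1/52) - 315*1/46 = -1215/13 - 315/46 = -59985/598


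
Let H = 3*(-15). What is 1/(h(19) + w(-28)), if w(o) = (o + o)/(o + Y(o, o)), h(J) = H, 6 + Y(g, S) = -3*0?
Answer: -17/737 ≈ -0.023066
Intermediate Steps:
Y(g, S) = -6 (Y(g, S) = -6 - 3*0 = -6 + 0 = -6)
H = -45
h(J) = -45
w(o) = 2*o/(-6 + o) (w(o) = (o + o)/(o - 6) = (2*o)/(-6 + o) = 2*o/(-6 + o))
1/(h(19) + w(-28)) = 1/(-45 + 2*(-28)/(-6 - 28)) = 1/(-45 + 2*(-28)/(-34)) = 1/(-45 + 2*(-28)*(-1/34)) = 1/(-45 + 28/17) = 1/(-737/17) = -17/737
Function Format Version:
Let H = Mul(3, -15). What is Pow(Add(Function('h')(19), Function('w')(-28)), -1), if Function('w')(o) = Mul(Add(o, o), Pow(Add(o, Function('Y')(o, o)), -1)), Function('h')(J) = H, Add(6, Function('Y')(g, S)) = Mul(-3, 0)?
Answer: Rational(-17, 737) ≈ -0.023066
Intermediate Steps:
Function('Y')(g, S) = -6 (Function('Y')(g, S) = Add(-6, Mul(-3, 0)) = Add(-6, 0) = -6)
H = -45
Function('h')(J) = -45
Function('w')(o) = Mul(2, o, Pow(Add(-6, o), -1)) (Function('w')(o) = Mul(Add(o, o), Pow(Add(o, -6), -1)) = Mul(Mul(2, o), Pow(Add(-6, o), -1)) = Mul(2, o, Pow(Add(-6, o), -1)))
Pow(Add(Function('h')(19), Function('w')(-28)), -1) = Pow(Add(-45, Mul(2, -28, Pow(Add(-6, -28), -1))), -1) = Pow(Add(-45, Mul(2, -28, Pow(-34, -1))), -1) = Pow(Add(-45, Mul(2, -28, Rational(-1, 34))), -1) = Pow(Add(-45, Rational(28, 17)), -1) = Pow(Rational(-737, 17), -1) = Rational(-17, 737)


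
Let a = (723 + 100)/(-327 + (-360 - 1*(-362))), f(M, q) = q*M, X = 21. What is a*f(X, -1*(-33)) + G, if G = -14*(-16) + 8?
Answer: -494939/325 ≈ -1522.9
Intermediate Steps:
f(M, q) = M*q
G = 232 (G = 224 + 8 = 232)
a = -823/325 (a = 823/(-327 + (-360 + 362)) = 823/(-327 + 2) = 823/(-325) = 823*(-1/325) = -823/325 ≈ -2.5323)
a*f(X, -1*(-33)) + G = -17283*(-1*(-33))/325 + 232 = -17283*33/325 + 232 = -823/325*693 + 232 = -570339/325 + 232 = -494939/325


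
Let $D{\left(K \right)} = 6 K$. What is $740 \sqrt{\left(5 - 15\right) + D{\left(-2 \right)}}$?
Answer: $740 i \sqrt{22} \approx 3470.9 i$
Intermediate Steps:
$740 \sqrt{\left(5 - 15\right) + D{\left(-2 \right)}} = 740 \sqrt{\left(5 - 15\right) + 6 \left(-2\right)} = 740 \sqrt{-10 - 12} = 740 \sqrt{-22} = 740 i \sqrt{22}$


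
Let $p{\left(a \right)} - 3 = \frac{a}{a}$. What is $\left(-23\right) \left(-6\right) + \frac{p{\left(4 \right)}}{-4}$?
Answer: $137$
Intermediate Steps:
$p{\left(a \right)} = 4$ ($p{\left(a \right)} = 3 + \frac{a}{a} = 3 + 1 = 4$)
$\left(-23\right) \left(-6\right) + \frac{p{\left(4 \right)}}{-4} = \left(-23\right) \left(-6\right) + \frac{4}{-4} = 138 + 4 \left(- \frac{1}{4}\right) = 138 - 1 = 137$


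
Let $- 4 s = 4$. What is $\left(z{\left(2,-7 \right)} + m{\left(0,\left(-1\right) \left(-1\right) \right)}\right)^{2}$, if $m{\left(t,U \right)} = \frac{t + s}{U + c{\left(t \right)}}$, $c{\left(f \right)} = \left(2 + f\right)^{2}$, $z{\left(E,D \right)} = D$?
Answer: $\frac{1296}{25} \approx 51.84$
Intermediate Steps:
$s = -1$ ($s = \left(- \frac{1}{4}\right) 4 = -1$)
$m{\left(t,U \right)} = \frac{-1 + t}{U + \left(2 + t\right)^{2}}$ ($m{\left(t,U \right)} = \frac{t - 1}{U + \left(2 + t\right)^{2}} = \frac{-1 + t}{U + \left(2 + t\right)^{2}}$)
$\left(z{\left(2,-7 \right)} + m{\left(0,\left(-1\right) \left(-1\right) \right)}\right)^{2} = \left(-7 + \frac{-1 + 0}{\left(-1\right) \left(-1\right) + \left(2 + 0\right)^{2}}\right)^{2} = \left(-7 + \frac{1}{1 + 2^{2}} \left(-1\right)\right)^{2} = \left(-7 + \frac{1}{1 + 4} \left(-1\right)\right)^{2} = \left(-7 + \frac{1}{5} \left(-1\right)\right)^{2} = \left(-7 - \frac{1}{5}\right)^{2} = \left(- \frac{36}{5}\right)^{2} = \frac{1296}{25}$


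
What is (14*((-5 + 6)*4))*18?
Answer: 1008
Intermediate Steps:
(14*((-5 + 6)*4))*18 = (14*(1*4))*18 = (14*4)*18 = 56*18 = 1008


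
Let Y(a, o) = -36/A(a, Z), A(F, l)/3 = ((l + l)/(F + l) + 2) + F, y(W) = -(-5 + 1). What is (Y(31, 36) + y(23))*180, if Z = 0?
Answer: 7200/11 ≈ 654.54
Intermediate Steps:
y(W) = 4 (y(W) = -1*(-4) = 4)
A(F, l) = 6 + 3*F + 6*l/(F + l) (A(F, l) = 3*(((l + l)/(F + l) + 2) + F) = 3*(((2*l)/(F + l) + 2) + F) = 3*((2*l/(F + l) + 2) + F) = 3*((2 + 2*l/(F + l)) + F) = 3*(2 + F + 2*l/(F + l)) = 6 + 3*F + 6*l/(F + l))
Y(a, o) = -12*a/(a² + 2*a) (Y(a, o) = -36*(a + 0)/(3*(a² + 2*a + 4*0 + a*0)) = -36*a/(3*(a² + 2*a + 0 + 0)) = -36*a/(3*(a² + 2*a)) = -12*a/(a² + 2*a))
(Y(31, 36) + y(23))*180 = (-12/(2 + 31) + 4)*180 = (-12/33 + 4)*180 = (-12*1/33 + 4)*180 = (-4/11 + 4)*180 = (40/11)*180 = 7200/11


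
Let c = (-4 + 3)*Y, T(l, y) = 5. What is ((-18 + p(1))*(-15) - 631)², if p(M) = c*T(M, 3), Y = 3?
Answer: 18496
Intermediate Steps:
c = -3 (c = (-4 + 3)*3 = -1*3 = -3)
p(M) = -15 (p(M) = -3*5 = -15)
((-18 + p(1))*(-15) - 631)² = ((-18 - 15)*(-15) - 631)² = (-33*(-15) - 631)² = (495 - 631)² = (-136)² = 18496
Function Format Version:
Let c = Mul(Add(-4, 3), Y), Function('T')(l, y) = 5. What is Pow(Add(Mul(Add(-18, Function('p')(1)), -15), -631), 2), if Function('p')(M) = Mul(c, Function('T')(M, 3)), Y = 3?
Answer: 18496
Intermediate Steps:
c = -3 (c = Mul(Add(-4, 3), 3) = Mul(-1, 3) = -3)
Function('p')(M) = -15 (Function('p')(M) = Mul(-3, 5) = -15)
Pow(Add(Mul(Add(-18, Function('p')(1)), -15), -631), 2) = Pow(Add(Mul(Add(-18, -15), -15), -631), 2) = Pow(Add(Mul(-33, -15), -631), 2) = Pow(Add(495, -631), 2) = Pow(-136, 2) = 18496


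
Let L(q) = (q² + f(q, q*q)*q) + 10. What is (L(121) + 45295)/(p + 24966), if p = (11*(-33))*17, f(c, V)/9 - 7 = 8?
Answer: 25427/6265 ≈ 4.0586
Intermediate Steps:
f(c, V) = 135 (f(c, V) = 63 + 9*8 = 63 + 72 = 135)
p = -6171 (p = -363*17 = -6171)
L(q) = 10 + q² + 135*q (L(q) = (q² + 135*q) + 10 = 10 + q² + 135*q)
(L(121) + 45295)/(p + 24966) = ((10 + 121² + 135*121) + 45295)/(-6171 + 24966) = ((10 + 14641 + 16335) + 45295)/18795 = (30986 + 45295)*(1/18795) = 76281*(1/18795) = 25427/6265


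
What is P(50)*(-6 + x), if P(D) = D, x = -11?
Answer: -850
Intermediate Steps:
P(50)*(-6 + x) = 50*(-6 - 11) = 50*(-17) = -850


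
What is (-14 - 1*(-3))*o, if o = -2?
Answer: 22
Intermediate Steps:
(-14 - 1*(-3))*o = (-14 - 1*(-3))*(-2) = (-14 + 3)*(-2) = -11*(-2) = 22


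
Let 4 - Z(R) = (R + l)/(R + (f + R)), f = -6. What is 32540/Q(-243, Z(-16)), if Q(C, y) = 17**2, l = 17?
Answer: 32540/289 ≈ 112.60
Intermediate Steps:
Z(R) = 4 - (17 + R)/(-6 + 2*R) (Z(R) = 4 - (R + 17)/(R + (-6 + R)) = 4 - (17 + R)/(-6 + 2*R))
Q(C, y) = 289
32540/Q(-243, Z(-16)) = 32540/289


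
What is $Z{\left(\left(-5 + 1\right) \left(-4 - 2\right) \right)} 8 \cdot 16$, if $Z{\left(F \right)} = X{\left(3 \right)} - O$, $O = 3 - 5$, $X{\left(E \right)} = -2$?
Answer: $0$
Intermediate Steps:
$O = -2$
$Z{\left(F \right)} = 0$ ($Z{\left(F \right)} = -2 - -2 = -2 + 2 = 0$)
$Z{\left(\left(-5 + 1\right) \left(-4 - 2\right) \right)} 8 \cdot 16 = 0 \cdot 8 \cdot 16 = 0 \cdot 16 = 0$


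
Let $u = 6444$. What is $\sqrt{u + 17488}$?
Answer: $2 \sqrt{5983} \approx 154.7$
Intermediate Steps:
$\sqrt{u + 17488} = \sqrt{6444 + 17488} = \sqrt{23932} = 2 \sqrt{5983}$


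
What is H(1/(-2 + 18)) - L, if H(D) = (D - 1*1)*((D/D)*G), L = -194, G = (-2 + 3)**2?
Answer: 3089/16 ≈ 193.06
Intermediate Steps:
G = 1 (G = 1**2 = 1)
H(D) = -1 + D (H(D) = (D - 1*1)*((D/D)*1) = (D - 1)*(1*1) = (-1 + D)*1 = -1 + D)
H(1/(-2 + 18)) - L = (-1 + 1/(-2 + 18)) - 1*(-194) = (-1 + 1/16) + 194 = -15/16 + 194 = 3089/16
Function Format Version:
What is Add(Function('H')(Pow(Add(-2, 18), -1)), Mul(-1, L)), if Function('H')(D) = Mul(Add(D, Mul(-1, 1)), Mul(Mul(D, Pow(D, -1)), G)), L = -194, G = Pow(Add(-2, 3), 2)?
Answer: Rational(3089, 16) ≈ 193.06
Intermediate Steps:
G = 1 (G = Pow(1, 2) = 1)
Function('H')(D) = Add(-1, D) (Function('H')(D) = Mul(Add(D, Mul(-1, 1)), Mul(Mul(D, Pow(D, -1)), 1)) = Mul(Add(D, -1), Mul(1, 1)) = Mul(Add(-1, D), 1) = Add(-1, D))
Add(Function('H')(Pow(Add(-2, 18), -1)), Mul(-1, L)) = Add(Add(-1, Pow(Add(-2, 18), -1)), Mul(-1, -194)) = Add(Add(-1, Pow(16, -1)), 194) = Add(Add(-1, Rational(1, 16)), 194) = Add(Rational(-15, 16), 194) = Rational(3089, 16)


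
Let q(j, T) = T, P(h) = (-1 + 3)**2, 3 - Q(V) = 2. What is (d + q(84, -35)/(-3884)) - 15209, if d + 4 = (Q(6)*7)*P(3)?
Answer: -58978505/3884 ≈ -15185.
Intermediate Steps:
Q(V) = 1 (Q(V) = 3 - 1*2 = 3 - 2 = 1)
P(h) = 4 (P(h) = 2**2 = 4)
d = 24 (d = -4 + (1*7)*4 = -4 + 7*4 = -4 + 28 = 24)
(d + q(84, -35)/(-3884)) - 15209 = (24 - 35/(-3884)) - 15209 = (24 - 35*(-1/3884)) - 15209 = (24 + 35/3884) - 15209 = 93251/3884 - 15209 = -58978505/3884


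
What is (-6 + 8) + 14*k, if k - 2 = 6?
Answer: 114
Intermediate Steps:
k = 8 (k = 2 + 6 = 8)
(-6 + 8) + 14*k = (-6 + 8) + 14*8 = 2 + 112 = 114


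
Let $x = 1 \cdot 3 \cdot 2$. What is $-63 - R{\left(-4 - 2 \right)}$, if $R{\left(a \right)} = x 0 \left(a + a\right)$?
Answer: $-63$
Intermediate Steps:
$x = 6$ ($x = 3 \cdot 2 = 6$)
$R{\left(a \right)} = 0$ ($R{\left(a \right)} = 6 \cdot 0 \left(a + a\right) = 6 \cdot 0 \cdot 2 a = 6 \cdot 0 = 0$)
$-63 - R{\left(-4 - 2 \right)} = -63 - 0 = -63 + 0 = -63$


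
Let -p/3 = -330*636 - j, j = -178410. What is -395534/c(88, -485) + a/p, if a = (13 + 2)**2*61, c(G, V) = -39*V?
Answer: -824061257/39683670 ≈ -20.766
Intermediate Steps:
p = 94410 (p = -3*(-330*636 - 1*(-178410)) = -3*(-209880 + 178410) = -3*(-31470) = 94410)
a = 13725 (a = 15**2*61 = 225*61 = 13725)
-395534/c(88, -485) + a/p = -395534/((-39*(-485))) + 13725/94410 = -395534/18915 + 13725*(1/94410) = -395534*1/18915 + 305/2098 = -395534/18915 + 305/2098 = -824061257/39683670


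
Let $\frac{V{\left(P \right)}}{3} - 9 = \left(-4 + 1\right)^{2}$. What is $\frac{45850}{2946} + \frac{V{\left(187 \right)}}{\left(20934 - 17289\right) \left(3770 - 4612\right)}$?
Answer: $\frac{434313634}{27905985} \approx 15.563$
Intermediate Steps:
$V{\left(P \right)} = 54$ ($V{\left(P \right)} = 27 + 3 \left(-4 + 1\right)^{2} = 27 + 3 \left(-3\right)^{2} = 27 + 3 \cdot 9 = 27 + 27 = 54$)
$\frac{45850}{2946} + \frac{V{\left(187 \right)}}{\left(20934 - 17289\right) \left(3770 - 4612\right)} = \frac{45850}{2946} + \frac{54}{\left(20934 - 17289\right) \left(3770 - 4612\right)} = 45850 \cdot \frac{1}{2946} + \frac{54}{3645 \left(-842\right)} = \frac{22925}{1473} + \frac{54}{-3069090} = \frac{22925}{1473} + 54 \left(- \frac{1}{3069090}\right) = \frac{22925}{1473} - \frac{1}{56835} = \frac{434313634}{27905985}$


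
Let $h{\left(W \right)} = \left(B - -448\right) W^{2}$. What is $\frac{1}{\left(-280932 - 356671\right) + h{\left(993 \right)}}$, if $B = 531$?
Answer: $\frac{1}{964704368} \approx 1.0366 \cdot 10^{-9}$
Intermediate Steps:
$h{\left(W \right)} = 979 W^{2}$ ($h{\left(W \right)} = \left(531 - -448\right) W^{2} = \left(531 + 448\right) W^{2} = 979 W^{2}$)
$\frac{1}{\left(-280932 - 356671\right) + h{\left(993 \right)}} = \frac{1}{\left(-280932 - 356671\right) + 979 \cdot 993^{2}} = \frac{1}{-637603 + 979 \cdot 986049} = \frac{1}{-637603 + 965341971} = \frac{1}{964704368}$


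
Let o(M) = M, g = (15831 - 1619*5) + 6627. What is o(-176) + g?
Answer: 14187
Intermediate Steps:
g = 14363 (g = (15831 - 8095) + 6627 = 7736 + 6627 = 14363)
o(-176) + g = -176 + 14363 = 14187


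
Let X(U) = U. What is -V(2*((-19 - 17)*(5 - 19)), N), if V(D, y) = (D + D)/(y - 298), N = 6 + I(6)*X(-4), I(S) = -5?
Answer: 126/17 ≈ 7.4118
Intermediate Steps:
N = 26 (N = 6 - 5*(-4) = 6 + 20 = 26)
V(D, y) = 2*D/(-298 + y) (V(D, y) = (2*D)/(-298 + y) = 2*D/(-298 + y))
-V(2*((-19 - 17)*(5 - 19)), N) = -2*2*((-19 - 17)*(5 - 19))/(-298 + 26) = -2*2*(-36*(-14))/(-272) = -2*2*504*(-1)/272 = -2*1008*(-1)/272 = -1*(-126/17) = 126/17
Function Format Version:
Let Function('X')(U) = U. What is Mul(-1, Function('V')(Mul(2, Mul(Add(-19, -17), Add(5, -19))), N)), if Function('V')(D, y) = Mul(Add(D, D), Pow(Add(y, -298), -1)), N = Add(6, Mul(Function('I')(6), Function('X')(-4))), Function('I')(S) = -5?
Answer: Rational(126, 17) ≈ 7.4118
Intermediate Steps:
N = 26 (N = Add(6, Mul(-5, -4)) = Add(6, 20) = 26)
Function('V')(D, y) = Mul(2, D, Pow(Add(-298, y), -1)) (Function('V')(D, y) = Mul(Mul(2, D), Pow(Add(-298, y), -1)) = Mul(2, D, Pow(Add(-298, y), -1)))
Mul(-1, Function('V')(Mul(2, Mul(Add(-19, -17), Add(5, -19))), N)) = Mul(-1, Mul(2, Mul(2, Mul(Add(-19, -17), Add(5, -19))), Pow(Add(-298, 26), -1))) = Mul(-1, Mul(2, Mul(2, Mul(-36, -14)), Pow(-272, -1))) = Mul(-1, Mul(2, Mul(2, 504), Rational(-1, 272))) = Mul(-1, Mul(2, 1008, Rational(-1, 272))) = Mul(-1, Rational(-126, 17)) = Rational(126, 17)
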